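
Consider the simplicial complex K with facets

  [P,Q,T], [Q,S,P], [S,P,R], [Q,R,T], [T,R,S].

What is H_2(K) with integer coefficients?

Fix the vertex order P < Q < R < S < T and write every simplex with vertices in increasing order. Then dim K = 2 and the simplices of K are:

  0-simplices (5): P, Q, R, S, T
  1-simplices (10): PQ, PR, PS, PT, QR, QS, QT, RS, RT, ST
  2-simplices (5): PQS, PQT, PRS, QRT, RST

so the chain groups are C_0 ≅ Z^5, C_1 ≅ Z^10, C_2 ≅ Z^5.

Boundary ∂_1: C_1 → C_0 maps an edge to its endpoints' difference, ∂[p,q] = q − p.
The 5×10 boundary matrix has rank 4 and Smith normal form diag(1,1,1,1).

The boundary map ∂_2: C_2 → C_1 maps a triangle to the signed sum of its edges. For instance
  ∂PQT = QT − PT + PQ,
  ∂RST = ST − RT + RS.
As a 10×5 matrix over Z this has rank 5, with invariant factors (1,1,1,1,1).

Now H_k = ker ∂_k / im ∂_{k+1}, so:

  H_2: rank ker ∂_2 − rank ∂_3 = (5 − 5) − 0 = 0, and there is no ∂_3, so H_2 = 0.

H_2 ≅ 0.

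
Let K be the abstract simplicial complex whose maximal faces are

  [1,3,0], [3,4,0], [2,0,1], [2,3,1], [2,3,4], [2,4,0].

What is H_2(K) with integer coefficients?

Order the vertices as 0 < 1 < 2 < 3 < 4. Listing each simplex with vertices in this order, K has dimension 2 with simplices:

  0-simplices (5): [0], [1], [2], [3], [4]
  1-simplices (9): [0,1], [0,2], [0,3], [0,4], [1,2], [1,3], [2,3], [2,4], [3,4]
  2-simplices (6): [0,1,2], [0,1,3], [0,2,4], [0,3,4], [1,2,3], [2,3,4]

giving chain groups C_0 ≅ Z^5, C_1 ≅ Z^9, C_2 ≅ Z^6.

Boundary ∂_1: C_1 → C_0 is given by ∂[p,q] = [q] − [p].
The 5×9 boundary matrix has rank 4 and Smith normal form diag(1,1,1,1).

Boundary ∂_2: C_2 → C_1 maps a triangle to the signed sum of its edges. For instance
  ∂[0,1,2] = [1,2] − [0,2] + [0,1],
  ∂[1,2,3] = [2,3] − [1,3] + [1,2].
As a 9×6 matrix over Z this has rank 5, with invariant factors (1,1,1,1,1).

Now H_k = ker ∂_k / im ∂_{k+1}, so:

  H_2: rank ker ∂_2 − rank ∂_3 = (6 − 5) − 0 = 1, and there is no ∂_3, so H_2 = Z.

(K is a triangulation of the 2-sphere S^2.)

H_2 ≅ Z.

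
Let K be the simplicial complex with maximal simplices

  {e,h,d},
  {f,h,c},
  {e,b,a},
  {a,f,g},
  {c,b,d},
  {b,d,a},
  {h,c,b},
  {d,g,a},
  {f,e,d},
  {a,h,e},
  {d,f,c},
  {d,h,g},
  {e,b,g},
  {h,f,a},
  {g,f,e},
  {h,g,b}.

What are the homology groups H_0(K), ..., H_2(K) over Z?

H_0 ≅ Z,  H_1 ≅ Z^2,  H_2 ≅ Z.

Fix the vertex order a < b < c < d < e < f < g < h and write every simplex with vertices in increasing order. Then dim K = 2 and the simplices of K are:

  0-simplices (8): a, b, c, d, e, f, g, h
  1-simplices (24): ab, ad, ae, af, ag, ah, bc, bd, be, bg, bh, cd, cf, ch, de, df, dg, dh, ef, eg, eh, fg, fh, gh
  2-simplices (16): abd, abe, adg, aeh, afg, afh, bcd, bch, beg, bgh, cdf, cfh, def, deh, dgh, efg

Hence C_0 ≅ Z^8, C_1 ≅ Z^24, C_2 ≅ Z^16.

∂_1: C_1 → C_0 is given by ∂[p,q] = [q] − [p].
This gives a 8×24 integer matrix of rank 7; reducing to Smith normal form yields diagonal entries (1,1,1,1,1,1,1).

Boundary ∂_2: C_2 → C_1 maps a triangle to the signed sum of its edges. For instance
  ∂aeh = eh − ah + ae,
  ∂adg = dg − ag + ad.
As a 24×16 matrix over Z this has rank 15, with invariant factors (1,1,1,1,1,1,1,1,1,1,1,1,1,1,1).

Computing H_k = (kernel of ∂_k) / (image of ∂_{k+1}):

  H_0: rank C_0 − rank ∂_1 = 8 − 7 = 1, and the invariant factors of ∂_1 are all 1, so H_0 ≅ Z.
  H_1: rank ker ∂_1 − rank ∂_2 = (24 − 7) − 15 = 2, and the invariant factors of ∂_2 are all 1, so H_1 ≅ Z^2.
  H_2: rank ker ∂_2 − rank ∂_3 = (16 − 15) − 0 = 1, and there is no ∂_3, so H_2 ≅ Z.

As a check, the Euler characteristic is 8 − 24 + 16 = 0, which agrees with 1 − 2 + 1 = 0.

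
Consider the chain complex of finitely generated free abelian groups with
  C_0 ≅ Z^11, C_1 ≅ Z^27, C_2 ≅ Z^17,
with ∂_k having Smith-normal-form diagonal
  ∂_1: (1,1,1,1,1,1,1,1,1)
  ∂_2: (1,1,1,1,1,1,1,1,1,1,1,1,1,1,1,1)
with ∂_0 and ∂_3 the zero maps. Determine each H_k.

H_0: b_0 = 11 − 0 − 9 = 2; torsion from ∂_1 factors > 1: none. So H_0 ≅ Z^2.
H_1: b_1 = 27 − 9 − 16 = 2; torsion from ∂_2 factors > 1: none. So H_1 ≅ Z^2.
H_2: b_2 = 17 − 16 − 0 = 1; torsion from ∂_3 factors > 1: none. So H_2 ≅ Z.

H_0 ≅ Z^2,  H_1 ≅ Z^2,  H_2 ≅ Z.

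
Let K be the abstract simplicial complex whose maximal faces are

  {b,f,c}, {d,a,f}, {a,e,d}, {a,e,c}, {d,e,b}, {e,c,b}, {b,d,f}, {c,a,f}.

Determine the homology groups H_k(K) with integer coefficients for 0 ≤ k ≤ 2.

Order the vertices as a < b < c < d < e < f. Listing each simplex with vertices in this order, K has dimension 2 with simplices:

  0-simplices (6): a, b, c, d, e, f
  1-simplices (12): ac, ad, ae, af, bc, bd, be, bf, ce, cf, de, df
  2-simplices (8): ace, acf, ade, adf, bce, bcf, bde, bdf

so the chain groups are C_0 ≅ Z^6, C_1 ≅ Z^12, C_2 ≅ Z^8.

Boundary ∂_1: C_1 → C_0 is given by ∂[p,q] = [q] − [p].
As a 6×12 matrix over Z this has rank 5, with invariant factors (1,1,1,1,1).

Boundary ∂_2: C_2 → C_1 acts by ∂[p,q,r] = [q,r] − [p,r] + [p,q]. For instance
  ∂bce = ce − be + bc,
  ∂adf = df − af + ad.
The 12×8 boundary matrix has rank 7 and Smith normal form diag(1,1,1,1,1,1,1).

Reading off H_k = ker ∂_k / im ∂_{k+1}:

  H_0: rank C_0 − rank ∂_1 = 6 − 5 = 1, and the invariant factors of ∂_1 are all 1, so H_0 ≅ Z.
  H_1: rank ker ∂_1 − rank ∂_2 = (12 − 5) − 7 = 0, and the invariant factors of ∂_2 are all 1, so H_1 ≅ 0.
  H_2: rank ker ∂_2 − rank ∂_3 = (8 − 7) − 0 = 1, and there is no ∂_3, so H_2 ≅ Z.

H_0 = Z,  H_1 = 0,  H_2 = Z.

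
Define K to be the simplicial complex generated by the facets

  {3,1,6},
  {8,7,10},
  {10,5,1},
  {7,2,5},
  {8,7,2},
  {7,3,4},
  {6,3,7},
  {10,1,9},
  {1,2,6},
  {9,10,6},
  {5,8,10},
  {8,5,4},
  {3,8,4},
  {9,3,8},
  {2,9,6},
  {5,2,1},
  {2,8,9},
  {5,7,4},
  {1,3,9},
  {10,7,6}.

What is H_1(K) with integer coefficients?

H_1 ≅ Z ⊕ Z/2Z.

We work with the vertex ordering 1 < 2 < 3 < 4 < 5 < 6 < 7 < 8 < 9 < 10. The simplices of K, each written with vertices in increasing order, are:

  0-simplices (10): [1], [2], [3], [4], [5], [6], [7], [8], [9], [10]
  1-simplices (30): (30 of them)
  2-simplices (20): (20 of them)

so the chain groups are C_0 ≅ Z^10, C_1 ≅ Z^30, C_2 ≅ Z^20.

Boundary ∂_1: C_1 → C_0 maps an edge to its endpoints' difference, ∂[p,q] = q − p. For instance
  ∂[2,6] = [6] − [2].
The resulting 10×30 matrix has rank 9, and its Smith normal form has invariant factors (1,1,1,1,1,1,1,1,1).

Boundary ∂_2: C_2 → C_1 maps a triangle to the signed sum of its edges. For instance
  ∂[2,6,9] = [6,9] − [2,9] + [2,6],
  ∂[1,5,10] = [5,10] − [1,10] + [1,5].
The resulting 30×20 matrix has rank 20, and its Smith normal form has invariant factors (1,1,1,1,1,1,1,1,1,1,1,1,1,1,1,1,1,1,1,2).

From H_k ≅ ker(∂_k) / im(∂_{k+1}) we obtain:

  H_1: rank ker ∂_1 − rank ∂_2 = (30 − 9) − 20 = 1, and ∂_2 has invariant factor 2 > 1, so H_1 = Z ⊕ Z/2Z.

(K is a triangulation of the Klein bottle.)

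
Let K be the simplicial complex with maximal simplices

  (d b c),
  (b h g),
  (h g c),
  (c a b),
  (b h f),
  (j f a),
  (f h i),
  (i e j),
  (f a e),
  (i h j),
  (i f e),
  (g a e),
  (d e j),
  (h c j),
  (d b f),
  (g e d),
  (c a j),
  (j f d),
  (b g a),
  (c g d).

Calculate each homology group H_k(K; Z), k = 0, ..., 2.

H_0 ≅ Z,  H_1 ≅ Z ⊕ Z/2,  H_2 = 0.

We work with the vertex ordering a < b < c < d < e < f < g < h < i < j. The simplices of K, each written with vertices in increasing order, are:

  0-simplices (10): a, b, c, d, e, f, g, h, i, j
  1-simplices (30): ab, ac, ae, af, ag, aj, bc, bd, bf, bg, bh, cd, cg, ch, cj, de, df, dg, dj, ef, eg, ei, ej, fh, fi, fj, gh, hi, hj, ij
  2-simplices (20): abc, abg, acj, aef, aeg, afj, bcd, bdf, bfh, bgh, cdg, cgh, chj, deg, dej, dfj, efi, eij, fhi, hij

Hence C_0 ≅ Z^10, C_1 ≅ Z^30, C_2 ≅ Z^20.

∂_1: C_1 → C_0 sends each edge [p,q] (with p < q) to q − p. For instance
  ∂cg = g − c.
The resulting 10×30 matrix has rank 9, and its Smith normal form has invariant factors (1,1,1,1,1,1,1,1,1).

∂_2: C_2 → C_1 sends each 2-simplex [p,q,r] to [q,r] − [p,r] + [p,q]. For instance
  ∂eij = ij − ej + ei,
  ∂abg = bg − ag + ab.
As a 30×20 matrix over Z this has rank 20, with invariant factors (1,1,1,1,1,1,1,1,1,1,1,1,1,1,1,1,1,1,1,2).

Now H_k = ker ∂_k / im ∂_{k+1}, so:

  H_0: rank C_0 − rank ∂_1 = 10 − 9 = 1, and the invariant factors of ∂_1 are all 1, so H_0 ≅ Z.
  H_1: rank ker ∂_1 − rank ∂_2 = (30 − 9) − 20 = 1, and ∂_2 has invariant factor 2 > 1, so H_1 ≅ Z ⊕ Z/2.
  H_2: rank ker ∂_2 − rank ∂_3 = (20 − 20) − 0 = 0, and there is no ∂_3, so H_2 ≅ 0.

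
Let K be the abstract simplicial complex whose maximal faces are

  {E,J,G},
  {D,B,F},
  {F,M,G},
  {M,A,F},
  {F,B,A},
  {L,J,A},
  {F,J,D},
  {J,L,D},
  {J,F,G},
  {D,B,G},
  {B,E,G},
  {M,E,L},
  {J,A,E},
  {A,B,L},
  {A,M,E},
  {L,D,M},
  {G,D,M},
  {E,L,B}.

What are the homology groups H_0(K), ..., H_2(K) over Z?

H_0 = Z,  H_1 = Z ⊕ Z_2,  H_2 = 0.

We work with the vertex ordering A < B < D < E < F < G < J < L < M. The simplices of K, each written with vertices in increasing order, are:

  0-simplices (9): A, B, D, E, F, G, J, L, M
  1-simplices (27): AB, AE, AF, AJ, AL, AM, BD, BE, BF, BG, BL, DF, DG, DJ, DL, DM, EG, EJ, EL, EM, FG, FJ, FM, GJ, GM, JL, LM
  2-simplices (18): ABF, ABL, AEJ, AEM, AFM, AJL, BDF, BDG, BEG, BEL, DFJ, DGM, DJL, DLM, EGJ, ELM, FGJ, FGM

giving chain groups C_0 ≅ Z^9, C_1 ≅ Z^27, C_2 ≅ Z^18.

∂_1: C_1 → C_0 is given by ∂[p,q] = [q] − [p].
As a 9×27 matrix over Z this has rank 8, with invariant factors (1,1,1,1,1,1,1,1).

Boundary ∂_2: C_2 → C_1 maps a triangle to the signed sum of its edges. For instance
  ∂AJL = JL − AL + AJ,
  ∂AEM = EM − AM + AE.
This gives a 27×18 integer matrix of rank 18; reducing to Smith normal form yields diagonal entries (1,1,1,1,1,1,1,1,1,1,1,1,1,1,1,1,1,2).

Computing H_k = (kernel of ∂_k) / (image of ∂_{k+1}):

  H_0: rank C_0 − rank ∂_1 = 9 − 8 = 1, and the invariant factors of ∂_1 are all 1, so H_0 = Z.
  H_1: rank ker ∂_1 − rank ∂_2 = (27 − 8) − 18 = 1, and ∂_2 has invariant factor 2 > 1, so H_1 = Z ⊕ Z_2.
  H_2: rank ker ∂_2 − rank ∂_3 = (18 − 18) − 0 = 0, and there is no ∂_3, so H_2 = 0.

As a check, the Euler characteristic is 9 − 27 + 18 = 0, which agrees with 1 − 1 + 0 = 0.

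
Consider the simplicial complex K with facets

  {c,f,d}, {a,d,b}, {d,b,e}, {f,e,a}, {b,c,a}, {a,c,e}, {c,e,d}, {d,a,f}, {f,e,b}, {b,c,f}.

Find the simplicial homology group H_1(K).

Fix the vertex order a < b < c < d < e < f and write every simplex with vertices in increasing order. Then dim K = 2 and the simplices of K are:

  0-simplices (6): a, b, c, d, e, f
  1-simplices (15): ab, ac, ad, ae, af, bc, bd, be, bf, cd, ce, cf, de, df, ef
  2-simplices (10): abc, abd, ace, adf, aef, bcf, bde, bef, cde, cdf

giving chain groups C_0 ≅ Z^6, C_1 ≅ Z^15, C_2 ≅ Z^10.

The boundary map ∂_1: C_1 → C_0 is given by ∂[p,q] = [q] − [p].
As a 6×15 matrix over Z this has rank 5, with invariant factors (1,1,1,1,1).

∂_2: C_2 → C_1 sends each 2-simplex [p,q,r] to [q,r] − [p,r] + [p,q]. For instance
  ∂cde = de − ce + cd,
  ∂aef = ef − af + ae.
The resulting 15×10 matrix has rank 10, and its Smith normal form has invariant factors (1,1,1,1,1,1,1,1,1,2).

Now H_k = ker ∂_k / im ∂_{k+1}, so:

  H_1: rank ker ∂_1 − rank ∂_2 = (15 − 5) − 10 = 0, and ∂_2 has invariant factor 2 > 1, so H_1 = Z/2.

H_1 = Z/2.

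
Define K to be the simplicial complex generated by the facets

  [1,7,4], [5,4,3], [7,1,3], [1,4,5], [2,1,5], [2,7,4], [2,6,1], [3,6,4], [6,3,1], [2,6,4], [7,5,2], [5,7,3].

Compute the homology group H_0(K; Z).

Fix the vertex order 1 < 2 < 3 < 4 < 5 < 6 < 7 and write every simplex with vertices in increasing order. Then dim K = 2 and the simplices of K are:

  0-simplices (7): [1], [2], [3], [4], [5], [6], [7]
  1-simplices (18): [1,2], [1,3], [1,4], [1,5], [1,6], [1,7], [2,4], [2,5], [2,6], [2,7], [3,4], [3,5], [3,6], [3,7], [4,5], [4,6], [4,7], [5,7]
  2-simplices (12): [1,2,5], [1,2,6], [1,3,6], [1,3,7], [1,4,5], [1,4,7], [2,4,6], [2,4,7], [2,5,7], [3,4,5], [3,4,6], [3,5,7]

Hence C_0 ≅ Z^7, C_1 ≅ Z^18, C_2 ≅ Z^12.

∂_1: C_1 → C_0 maps an edge to its endpoints' difference, ∂[p,q] = q − p.
As a 7×18 matrix over Z this has rank 6, with invariant factors (1,1,1,1,1,1).

Boundary ∂_2: C_2 → C_1 acts by ∂[p,q,r] = [q,r] − [p,r] + [p,q]. For instance
  ∂[1,2,6] = [2,6] − [1,6] + [1,2],
  ∂[1,4,7] = [4,7] − [1,7] + [1,4].
The resulting 18×12 matrix has rank 12, and its Smith normal form has invariant factors (1,1,1,1,1,1,1,1,1,1,1,2).

Computing H_k = (kernel of ∂_k) / (image of ∂_{k+1}):

  H_0: rank C_0 − rank ∂_1 = 7 − 6 = 1, and the invariant factors of ∂_1 are all 1, so H_0 ≅ Z.

(K is a triangulation of the real projective plane RP^2.)

H_0 = Z.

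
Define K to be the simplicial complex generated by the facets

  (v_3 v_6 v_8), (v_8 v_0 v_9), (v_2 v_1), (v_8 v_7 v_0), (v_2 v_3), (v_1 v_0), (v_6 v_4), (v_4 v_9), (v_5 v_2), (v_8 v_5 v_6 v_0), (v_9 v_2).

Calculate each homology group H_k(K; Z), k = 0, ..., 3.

H_0 = Z,  H_1 = Z^4,  H_2 = 0,  H_3 = 0.

Order the vertices as v_0 < v_1 < v_2 < v_3 < v_4 < v_5 < v_6 < v_7 < v_8 < v_9. Listing each simplex with vertices in this order, K has dimension 3 with simplices:

  0-simplices (10): [v_0], [v_1], [v_2], [v_3], [v_4], [v_5], [v_6], [v_7], [v_8], [v_9]
  1-simplices (19): (19 of them)
  2-simplices (7): [v_0,v_5,v_6], [v_0,v_5,v_8], [v_0,v_6,v_8], [v_0,v_7,v_8], [v_0,v_8,v_9], [v_3,v_6,v_8], [v_5,v_6,v_8]
  3-simplices (1): [v_0,v_5,v_6,v_8]

Hence C_0 ≅ Z^10, C_1 ≅ Z^19, C_2 ≅ Z^7, C_3 ≅ Z^1.

∂_1: C_1 → C_0 sends each edge [p,q] (with p < q) to q − p. For instance
  ∂[v_2,v_3] = [v_3] − [v_2].
The resulting 10×19 matrix has rank 9, and its Smith normal form has invariant factors (1,1,1,1,1,1,1,1,1).

∂_2: C_2 → C_1 sends each 2-simplex [p,q,r] to [q,r] − [p,r] + [p,q]. For instance
  ∂[v_0,v_8,v_9] = [v_8,v_9] − [v_0,v_9] + [v_0,v_8],
  ∂[v_0,v_5,v_6] = [v_5,v_6] − [v_0,v_6] + [v_0,v_5].
The 19×7 boundary matrix has rank 6 and Smith normal form diag(1,1,1,1,1,1).

Boundary ∂_3: C_3 → C_2 sends each 3-simplex σ to the alternating sum Σ_i (−1)^i (σ with its i-th vertex removed). For instance
  ∂[v_0,v_5,v_6,v_8] = [v_5,v_6,v_8] − [v_0,v_6,v_8] + [v_0,v_5,v_8] − [v_0,v_5,v_6].
The 7×1 boundary matrix has rank 1 and Smith normal form diag(1).

From H_k ≅ ker(∂_k) / im(∂_{k+1}) we obtain:

  H_0: rank C_0 − rank ∂_1 = 10 − 9 = 1, and the invariant factors of ∂_1 are all 1, so H_0 ≅ Z.
  H_1: rank ker ∂_1 − rank ∂_2 = (19 − 9) − 6 = 4, and the invariant factors of ∂_2 are all 1, so H_1 ≅ Z^4.
  H_2: rank ker ∂_2 − rank ∂_3 = (7 − 6) − 1 = 0, and the invariant factors of ∂_3 are all 1, so H_2 ≅ 0.
  H_3: rank ker ∂_3 − rank ∂_4 = (1 − 1) − 0 = 0, and there is no ∂_4, so H_3 ≅ 0.

As a check, the Euler characteristic is 10 − 19 + 7 − 1 = -3, which agrees with 1 − 4 + 0 − 0 = -3.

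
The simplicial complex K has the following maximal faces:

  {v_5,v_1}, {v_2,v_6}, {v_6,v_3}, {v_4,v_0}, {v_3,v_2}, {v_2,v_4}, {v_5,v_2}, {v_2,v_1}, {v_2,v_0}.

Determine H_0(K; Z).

Take the total order v_0 < v_1 < v_2 < v_3 < v_4 < v_5 < v_6 on the vertex set. Then K (dimension 1) consists of the simplices:

  0-simplices (7): [v_0], [v_1], [v_2], [v_3], [v_4], [v_5], [v_6]
  1-simplices (9): [v_0,v_2], [v_0,v_4], [v_1,v_2], [v_1,v_5], [v_2,v_3], [v_2,v_4], [v_2,v_5], [v_2,v_6], [v_3,v_6]

Hence C_0 ≅ Z^7, C_1 ≅ Z^9.

Boundary ∂_1: C_1 → C_0 sends each edge [p,q] (with p < q) to q − p. For instance
  ∂[v_1,v_5] = [v_5] − [v_1].
This gives a 7×9 integer matrix of rank 6; reducing to Smith normal form yields diagonal entries (1,1,1,1,1,1).

Computing H_k = (kernel of ∂_k) / (image of ∂_{k+1}):

  H_0: rank C_0 − rank ∂_1 = 7 − 6 = 1, and the invariant factors of ∂_1 are all 1, so H_0 = Z.

H_0 ≅ Z.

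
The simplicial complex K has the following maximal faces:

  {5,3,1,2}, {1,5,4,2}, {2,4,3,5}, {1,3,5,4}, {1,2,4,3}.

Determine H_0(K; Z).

K has 5 vertices, 10 edges, 10 triangles, 5 3-simplices.
rank ∂_0 = 0, rank ∂_1 = 4 ⇒ b_0 = 5 − 0 − 4 = 1; all invariant factors of ∂_1 are 1 so no torsion. So H_0 ≅ Z.

H_0 ≅ Z.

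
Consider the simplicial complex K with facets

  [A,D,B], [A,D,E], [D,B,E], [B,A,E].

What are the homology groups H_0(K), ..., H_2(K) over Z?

We work with the vertex ordering A < B < D < E. The simplices of K, each written with vertices in increasing order, are:

  0-simplices (4): A, B, D, E
  1-simplices (6): AB, AD, AE, BD, BE, DE
  2-simplices (4): ABD, ABE, ADE, BDE

so the chain groups are C_0 ≅ Z^4, C_1 ≅ Z^6, C_2 ≅ Z^4.

Boundary ∂_1: C_1 → C_0 maps an edge to its endpoints' difference, ∂[p,q] = q − p. For instance
  ∂BE = E − B.
The resulting 4×6 matrix has rank 3, and its Smith normal form has invariant factors (1,1,1).

∂_2: C_2 → C_1 sends each 2-simplex [p,q,r] to [q,r] − [p,r] + [p,q]. For instance
  ∂ABE = BE − AE + AB,
  ∂BDE = DE − BE + BD.
The resulting 6×4 matrix has rank 3, and its Smith normal form has invariant factors (1,1,1).

Now H_k = ker ∂_k / im ∂_{k+1}, so:

  H_0: rank C_0 − rank ∂_1 = 4 − 3 = 1, and the invariant factors of ∂_1 are all 1, so H_0 = Z.
  H_1: rank ker ∂_1 − rank ∂_2 = (6 − 3) − 3 = 0, and the invariant factors of ∂_2 are all 1, so H_1 = 0.
  H_2: rank ker ∂_2 − rank ∂_3 = (4 − 3) − 0 = 1, and there is no ∂_3, so H_2 = Z.

H_0 = Z,  H_1 = 0,  H_2 = Z.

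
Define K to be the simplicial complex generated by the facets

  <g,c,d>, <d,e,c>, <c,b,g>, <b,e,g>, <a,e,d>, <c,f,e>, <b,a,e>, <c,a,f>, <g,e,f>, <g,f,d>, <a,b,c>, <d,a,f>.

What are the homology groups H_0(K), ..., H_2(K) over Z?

Fix the vertex order a < b < c < d < e < f < g and write every simplex with vertices in increasing order. Then dim K = 2 and the simplices of K are:

  0-simplices (7): a, b, c, d, e, f, g
  1-simplices (18): ab, ac, ad, ae, af, bc, be, bg, cd, ce, cf, cg, de, df, dg, ef, eg, fg
  2-simplices (12): abc, abe, acf, ade, adf, bcg, beg, cde, cdg, cef, dfg, efg

Hence C_0 ≅ Z^7, C_1 ≅ Z^18, C_2 ≅ Z^12.

∂_1: C_1 → C_0 is given by ∂[p,q] = [q] − [p]. For instance
  ∂bg = g − b.
The 7×18 boundary matrix has rank 6 and Smith normal form diag(1,1,1,1,1,1).

The boundary map ∂_2: C_2 → C_1 sends each 2-simplex [p,q,r] to [q,r] − [p,r] + [p,q]. For instance
  ∂efg = fg − eg + ef,
  ∂abe = be − ae + ab.
The resulting 18×12 matrix has rank 12, and its Smith normal form has invariant factors (1,1,1,1,1,1,1,1,1,1,1,2).

Reading off H_k = ker ∂_k / im ∂_{k+1}:

  H_0: rank C_0 − rank ∂_1 = 7 − 6 = 1, and the invariant factors of ∂_1 are all 1, so H_0 = Z.
  H_1: rank ker ∂_1 − rank ∂_2 = (18 − 6) − 12 = 0, and ∂_2 has invariant factor 2 > 1, so H_1 = Z/2Z.
  H_2: rank ker ∂_2 − rank ∂_3 = (12 − 12) − 0 = 0, and there is no ∂_3, so H_2 = 0.

H_0 ≅ Z,  H_1 ≅ Z/2Z,  H_2 = 0.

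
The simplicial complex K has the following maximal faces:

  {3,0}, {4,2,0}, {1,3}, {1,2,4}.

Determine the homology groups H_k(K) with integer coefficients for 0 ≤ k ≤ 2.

H_0 = Z,  H_1 = Z,  H_2 = 0.

Fix the vertex order 0 < 1 < 2 < 3 < 4 and write every simplex with vertices in increasing order. Then dim K = 2 and the simplices of K are:

  0-simplices (5): [0], [1], [2], [3], [4]
  1-simplices (7): [0,2], [0,3], [0,4], [1,2], [1,3], [1,4], [2,4]
  2-simplices (2): [0,2,4], [1,2,4]

giving chain groups C_0 ≅ Z^5, C_1 ≅ Z^7, C_2 ≅ Z^2.

∂_1: C_1 → C_0 sends each edge [p,q] (with p < q) to q − p. For instance
  ∂[1,4] = [4] − [1].
As a 5×7 matrix over Z this has rank 4, with invariant factors (1,1,1,1).

The boundary map ∂_2: C_2 → C_1 acts by ∂[p,q,r] = [q,r] − [p,r] + [p,q]. For instance
  ∂[1,2,4] = [2,4] − [1,4] + [1,2],
  ∂[0,2,4] = [2,4] − [0,4] + [0,2].
The resulting 7×2 matrix has rank 2, and its Smith normal form has invariant factors (1,1).

Reading off H_k = ker ∂_k / im ∂_{k+1}:

  H_0: rank C_0 − rank ∂_1 = 5 − 4 = 1, and the invariant factors of ∂_1 are all 1, so H_0 = Z.
  H_1: rank ker ∂_1 − rank ∂_2 = (7 − 4) − 2 = 1, and the invariant factors of ∂_2 are all 1, so H_1 = Z.
  H_2: rank ker ∂_2 − rank ∂_3 = (2 − 2) − 0 = 0, and there is no ∂_3, so H_2 = 0.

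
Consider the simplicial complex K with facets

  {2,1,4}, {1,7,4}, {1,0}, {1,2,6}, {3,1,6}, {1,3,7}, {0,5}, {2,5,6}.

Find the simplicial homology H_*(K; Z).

Order the vertices as 0 < 1 < 2 < 3 < 4 < 5 < 6 < 7. Listing each simplex with vertices in this order, K has dimension 2 with simplices:

  0-simplices (8): [0], [1], [2], [3], [4], [5], [6], [7]
  1-simplices (14): [0,1], [0,5], [1,2], [1,3], [1,4], [1,6], [1,7], [2,4], [2,5], [2,6], [3,6], [3,7], [4,7], [5,6]
  2-simplices (6): [1,2,4], [1,2,6], [1,3,6], [1,3,7], [1,4,7], [2,5,6]

Hence C_0 ≅ Z^8, C_1 ≅ Z^14, C_2 ≅ Z^6.

The boundary map ∂_1: C_1 → C_0 is given by ∂[p,q] = [q] − [p].
The 8×14 boundary matrix has rank 7 and Smith normal form diag(1,1,1,1,1,1,1).

The boundary map ∂_2: C_2 → C_1 maps a triangle to the signed sum of its edges. For instance
  ∂[1,2,4] = [2,4] − [1,4] + [1,2],
  ∂[1,3,7] = [3,7] − [1,7] + [1,3].
The 14×6 boundary matrix has rank 6 and Smith normal form diag(1,1,1,1,1,1).

From H_k ≅ ker(∂_k) / im(∂_{k+1}) we obtain:

  H_0: rank C_0 − rank ∂_1 = 8 − 7 = 1, and the invariant factors of ∂_1 are all 1, so H_0 ≅ Z.
  H_1: rank ker ∂_1 − rank ∂_2 = (14 − 7) − 6 = 1, and the invariant factors of ∂_2 are all 1, so H_1 ≅ Z.
  H_2: rank ker ∂_2 − rank ∂_3 = (6 − 6) − 0 = 0, and there is no ∂_3, so H_2 ≅ 0.

H_0 ≅ Z,  H_1 ≅ Z,  H_2 = 0.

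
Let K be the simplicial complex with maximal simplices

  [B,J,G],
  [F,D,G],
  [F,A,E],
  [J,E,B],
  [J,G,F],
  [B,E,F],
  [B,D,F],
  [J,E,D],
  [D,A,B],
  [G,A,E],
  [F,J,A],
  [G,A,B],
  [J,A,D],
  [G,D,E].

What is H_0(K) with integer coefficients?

H_0 ≅ Z.

Take the total order A < B < D < E < F < G < J on the vertex set. Then K (dimension 2) consists of the simplices:

  0-simplices (7): A, B, D, E, F, G, J
  1-simplices (21): AB, AD, AE, AF, AG, AJ, BD, BE, BF, BG, BJ, DE, DF, DG, DJ, EF, EG, EJ, FG, FJ, GJ
  2-simplices (14): ABD, ABG, ADJ, AEF, AEG, AFJ, BDF, BEF, BEJ, BGJ, DEG, DEJ, DFG, FGJ

Hence C_0 ≅ Z^7, C_1 ≅ Z^21, C_2 ≅ Z^14.

Boundary ∂_1: C_1 → C_0 sends each edge [p,q] (with p < q) to q − p.
The resulting 7×21 matrix has rank 6, and its Smith normal form has invariant factors (1,1,1,1,1,1).

Boundary ∂_2: C_2 → C_1 sends each 2-simplex [p,q,r] to [q,r] − [p,r] + [p,q]. For instance
  ∂DEG = EG − DG + DE,
  ∂BDF = DF − BF + BD.
This gives a 21×14 integer matrix of rank 13; reducing to Smith normal form yields diagonal entries (1,1,1,1,1,1,1,1,1,1,1,1,1).

From H_k ≅ ker(∂_k) / im(∂_{k+1}) we obtain:

  H_0: rank C_0 − rank ∂_1 = 7 − 6 = 1, and the invariant factors of ∂_1 are all 1, so H_0 ≅ Z.

(K is a triangulation of the torus T^2.)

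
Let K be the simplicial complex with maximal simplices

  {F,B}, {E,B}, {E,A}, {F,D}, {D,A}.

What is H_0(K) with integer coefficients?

H_0 ≅ Z.

Fix the vertex order A < B < D < E < F and write every simplex with vertices in increasing order. Then dim K = 1 and the simplices of K are:

  0-simplices (5): A, B, D, E, F
  1-simplices (5): AD, AE, BE, BF, DF

so the chain groups are C_0 ≅ Z^5, C_1 ≅ Z^5.

Boundary ∂_1: C_1 → C_0 maps an edge to its endpoints' difference, ∂[p,q] = q − p.
The 5×5 boundary matrix has rank 4 and Smith normal form diag(1,1,1,1).

Computing H_k = (kernel of ∂_k) / (image of ∂_{k+1}):

  H_0: rank C_0 − rank ∂_1 = 5 − 4 = 1, and the invariant factors of ∂_1 are all 1, so H_0 ≅ Z.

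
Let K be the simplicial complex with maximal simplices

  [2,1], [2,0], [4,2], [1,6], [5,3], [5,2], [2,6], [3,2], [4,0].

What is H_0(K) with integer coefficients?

H_0 ≅ Z.

We work with the vertex ordering 0 < 1 < 2 < 3 < 4 < 5 < 6. The simplices of K, each written with vertices in increasing order, are:

  0-simplices (7): [0], [1], [2], [3], [4], [5], [6]
  1-simplices (9): [0,2], [0,4], [1,2], [1,6], [2,3], [2,4], [2,5], [2,6], [3,5]

Hence C_0 ≅ Z^7, C_1 ≅ Z^9.

Boundary ∂_1: C_1 → C_0 maps an edge to its endpoints' difference, ∂[p,q] = q − p. For instance
  ∂[2,3] = [3] − [2].
This gives a 7×9 integer matrix of rank 6; reducing to Smith normal form yields diagonal entries (1,1,1,1,1,1).

From H_k ≅ ker(∂_k) / im(∂_{k+1}) we obtain:

  H_0: rank C_0 − rank ∂_1 = 7 − 6 = 1, and the invariant factors of ∂_1 are all 1, so H_0 = Z.

(K is a triangulation of a wedge of 3 circles.)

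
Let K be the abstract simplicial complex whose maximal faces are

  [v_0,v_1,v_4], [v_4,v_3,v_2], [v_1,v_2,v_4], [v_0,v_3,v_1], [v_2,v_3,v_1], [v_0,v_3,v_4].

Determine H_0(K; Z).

H_0 = Z.

Fix the vertex order v_0 < v_1 < v_2 < v_3 < v_4 and write every simplex with vertices in increasing order. Then dim K = 2 and the simplices of K are:

  0-simplices (5): [v_0], [v_1], [v_2], [v_3], [v_4]
  1-simplices (9): [v_0,v_1], [v_0,v_3], [v_0,v_4], [v_1,v_2], [v_1,v_3], [v_1,v_4], [v_2,v_3], [v_2,v_4], [v_3,v_4]
  2-simplices (6): [v_0,v_1,v_3], [v_0,v_1,v_4], [v_0,v_3,v_4], [v_1,v_2,v_3], [v_1,v_2,v_4], [v_2,v_3,v_4]

so the chain groups are C_0 ≅ Z^5, C_1 ≅ Z^9, C_2 ≅ Z^6.

The boundary map ∂_1: C_1 → C_0 maps an edge to its endpoints' difference, ∂[p,q] = q − p. For instance
  ∂[v_2,v_3] = [v_3] − [v_2].
This gives a 5×9 integer matrix of rank 4; reducing to Smith normal form yields diagonal entries (1,1,1,1).

The boundary map ∂_2: C_2 → C_1 acts by ∂[p,q,r] = [q,r] − [p,r] + [p,q]. For instance
  ∂[v_1,v_2,v_4] = [v_2,v_4] − [v_1,v_4] + [v_1,v_2],
  ∂[v_2,v_3,v_4] = [v_3,v_4] − [v_2,v_4] + [v_2,v_3].
The 9×6 boundary matrix has rank 5 and Smith normal form diag(1,1,1,1,1).

From H_k ≅ ker(∂_k) / im(∂_{k+1}) we obtain:

  H_0: rank C_0 − rank ∂_1 = 5 − 4 = 1, and the invariant factors of ∂_1 are all 1, so H_0 ≅ Z.

(K is a triangulation of the 2-sphere S^2.)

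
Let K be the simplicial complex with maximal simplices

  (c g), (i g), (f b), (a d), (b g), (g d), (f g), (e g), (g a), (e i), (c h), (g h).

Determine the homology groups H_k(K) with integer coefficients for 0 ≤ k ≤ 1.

H_0 = Z,  H_1 = Z^4.

Take the total order a < b < c < d < e < f < g < h < i on the vertex set. Then K (dimension 1) consists of the simplices:

  0-simplices (9): a, b, c, d, e, f, g, h, i
  1-simplices (12): ad, ag, bf, bg, cg, ch, dg, eg, ei, fg, gh, gi

so the chain groups are C_0 ≅ Z^9, C_1 ≅ Z^12.

Boundary ∂_1: C_1 → C_0 is given by ∂[p,q] = [q] − [p]. For instance
  ∂ad = d − a.
As a 9×12 matrix over Z this has rank 8, with invariant factors (1,1,1,1,1,1,1,1).

Now H_k = ker ∂_k / im ∂_{k+1}, so:

  H_0: rank C_0 − rank ∂_1 = 9 − 8 = 1, and the invariant factors of ∂_1 are all 1, so H_0 ≅ Z.
  H_1: rank ker ∂_1 − rank ∂_2 = (12 − 8) − 0 = 4, and there is no ∂_2, so H_1 ≅ Z^4.

As a check, the Euler characteristic is 9 − 12 = -3, which agrees with 1 − 4 = -3.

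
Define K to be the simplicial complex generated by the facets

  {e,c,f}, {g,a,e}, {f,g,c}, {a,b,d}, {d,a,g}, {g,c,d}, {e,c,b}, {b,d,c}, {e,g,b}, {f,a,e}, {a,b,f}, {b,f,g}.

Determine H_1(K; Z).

H_1 = Z/2Z.

Take the total order a < b < c < d < e < f < g on the vertex set. Then K (dimension 2) consists of the simplices:

  0-simplices (7): a, b, c, d, e, f, g
  1-simplices (18): ab, ad, ae, af, ag, bc, bd, be, bf, bg, cd, ce, cf, cg, dg, ef, eg, fg
  2-simplices (12): abd, abf, adg, aef, aeg, bcd, bce, beg, bfg, cdg, cef, cfg

so the chain groups are C_0 ≅ Z^7, C_1 ≅ Z^18, C_2 ≅ Z^12.

∂_1: C_1 → C_0 is given by ∂[p,q] = [q] − [p]. For instance
  ∂bd = d − b.
As a 7×18 matrix over Z this has rank 6, with invariant factors (1,1,1,1,1,1).

Boundary ∂_2: C_2 → C_1 sends each 2-simplex [p,q,r] to [q,r] − [p,r] + [p,q]. For instance
  ∂cdg = dg − cg + cd,
  ∂cef = ef − cf + ce.
This gives a 18×12 integer matrix of rank 12; reducing to Smith normal form yields diagonal entries (1,1,1,1,1,1,1,1,1,1,1,2).

From H_k ≅ ker(∂_k) / im(∂_{k+1}) we obtain:

  H_1: rank ker ∂_1 − rank ∂_2 = (18 − 6) − 12 = 0, and ∂_2 has invariant factor 2 > 1, so H_1 ≅ Z/2Z.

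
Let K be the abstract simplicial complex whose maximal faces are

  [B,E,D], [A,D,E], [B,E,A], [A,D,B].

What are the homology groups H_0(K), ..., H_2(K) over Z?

Order the vertices as A < B < D < E. Listing each simplex with vertices in this order, K has dimension 2 with simplices:

  0-simplices (4): A, B, D, E
  1-simplices (6): AB, AD, AE, BD, BE, DE
  2-simplices (4): ABD, ABE, ADE, BDE

Hence C_0 ≅ Z^4, C_1 ≅ Z^6, C_2 ≅ Z^4.

Boundary ∂_1: C_1 → C_0 maps an edge to its endpoints' difference, ∂[p,q] = q − p.
As a 4×6 matrix over Z this has rank 3, with invariant factors (1,1,1).

∂_2: C_2 → C_1 maps a triangle to the signed sum of its edges. For instance
  ∂ABD = BD − AD + AB,
  ∂ABE = BE − AE + AB.
The 6×4 boundary matrix has rank 3 and Smith normal form diag(1,1,1).

Computing H_k = (kernel of ∂_k) / (image of ∂_{k+1}):

  H_0: rank C_0 − rank ∂_1 = 4 − 3 = 1, and the invariant factors of ∂_1 are all 1, so H_0 ≅ Z.
  H_1: rank ker ∂_1 − rank ∂_2 = (6 − 3) − 3 = 0, and the invariant factors of ∂_2 are all 1, so H_1 ≅ 0.
  H_2: rank ker ∂_2 − rank ∂_3 = (4 − 3) − 0 = 1, and there is no ∂_3, so H_2 ≅ Z.

H_0 ≅ Z,  H_1 = 0,  H_2 ≅ Z.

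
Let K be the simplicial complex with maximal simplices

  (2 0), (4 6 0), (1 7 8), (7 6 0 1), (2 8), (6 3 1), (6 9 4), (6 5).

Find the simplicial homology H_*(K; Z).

We work with the vertex ordering 0 < 1 < 2 < 3 < 4 < 5 < 6 < 7 < 8 < 9. The simplices of K, each written with vertices in increasing order, are:

  0-simplices (10): [0], [1], [2], [3], [4], [5], [6], [7], [8], [9]
  1-simplices (17): [0,1], [0,2], [0,4], [0,6], [0,7], [1,3], [1,6], [1,7], [1,8], [2,8], [3,6], [4,6], [4,9], [5,6], [6,7], [6,9], [7,8]
  2-simplices (8): [0,1,6], [0,1,7], [0,4,6], [0,6,7], [1,3,6], [1,6,7], [1,7,8], [4,6,9]
  3-simplices (1): [0,1,6,7]

so the chain groups are C_0 ≅ Z^10, C_1 ≅ Z^17, C_2 ≅ Z^8, C_3 ≅ Z^1.

∂_1: C_1 → C_0 is given by ∂[p,q] = [q] − [p].
As a 10×17 matrix over Z this has rank 9, with invariant factors (1,1,1,1,1,1,1,1,1).

∂_2: C_2 → C_1 maps a triangle to the signed sum of its edges. For instance
  ∂[1,7,8] = [7,8] − [1,8] + [1,7],
  ∂[0,6,7] = [6,7] − [0,7] + [0,6].
As a 17×8 matrix over Z this has rank 7, with invariant factors (1,1,1,1,1,1,1).

∂_3: C_3 → C_2 sends each 3-simplex σ to the alternating sum Σ_i (−1)^i (σ with its i-th vertex removed). For instance
  ∂[0,1,6,7] = [1,6,7] − [0,6,7] + [0,1,7] − [0,1,6].
The resulting 8×1 matrix has rank 1, and its Smith normal form has invariant factors (1).

Now H_k = ker ∂_k / im ∂_{k+1}, so:

  H_0: rank C_0 − rank ∂_1 = 10 − 9 = 1, and the invariant factors of ∂_1 are all 1, so H_0 ≅ Z.
  H_1: rank ker ∂_1 − rank ∂_2 = (17 − 9) − 7 = 1, and the invariant factors of ∂_2 are all 1, so H_1 ≅ Z.
  H_2: rank ker ∂_2 − rank ∂_3 = (8 − 7) − 1 = 0, and the invariant factors of ∂_3 are all 1, so H_2 ≅ 0.
  H_3: rank ker ∂_3 − rank ∂_4 = (1 − 1) − 0 = 0, and there is no ∂_4, so H_3 ≅ 0.

As a check, the Euler characteristic is 10 − 17 + 8 − 1 = 0, which agrees with 1 − 1 + 0 − 0 = 0.

H_0 = Z,  H_1 = Z,  H_2 = 0,  H_3 = 0.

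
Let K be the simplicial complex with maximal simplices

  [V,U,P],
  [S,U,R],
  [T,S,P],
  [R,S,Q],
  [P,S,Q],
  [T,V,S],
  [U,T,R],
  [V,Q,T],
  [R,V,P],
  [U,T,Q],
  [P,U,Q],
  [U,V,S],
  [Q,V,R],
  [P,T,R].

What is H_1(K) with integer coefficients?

H_1 = Z^2.

Order the vertices as P < Q < R < S < T < U < V. Listing each simplex with vertices in this order, K has dimension 2 with simplices:

  0-simplices (7): P, Q, R, S, T, U, V
  1-simplices (21): PQ, PR, PS, PT, PU, PV, QR, QS, QT, QU, QV, RS, RT, RU, RV, ST, SU, SV, TU, TV, UV
  2-simplices (14): PQS, PQU, PRT, PRV, PST, PUV, QRS, QRV, QTU, QTV, RSU, RTU, STV, SUV

giving chain groups C_0 ≅ Z^7, C_1 ≅ Z^21, C_2 ≅ Z^14.

Boundary ∂_1: C_1 → C_0 maps an edge to its endpoints' difference, ∂[p,q] = q − p.
The 7×21 boundary matrix has rank 6 and Smith normal form diag(1,1,1,1,1,1).

The boundary map ∂_2: C_2 → C_1 acts by ∂[p,q,r] = [q,r] − [p,r] + [p,q]. For instance
  ∂PRV = RV − PV + PR,
  ∂RTU = TU − RU + RT.
The 21×14 boundary matrix has rank 13 and Smith normal form diag(1,1,1,1,1,1,1,1,1,1,1,1,1).

From H_k ≅ ker(∂_k) / im(∂_{k+1}) we obtain:

  H_1: rank ker ∂_1 − rank ∂_2 = (21 − 6) − 13 = 2, and the invariant factors of ∂_2 are all 1, so H_1 ≅ Z^2.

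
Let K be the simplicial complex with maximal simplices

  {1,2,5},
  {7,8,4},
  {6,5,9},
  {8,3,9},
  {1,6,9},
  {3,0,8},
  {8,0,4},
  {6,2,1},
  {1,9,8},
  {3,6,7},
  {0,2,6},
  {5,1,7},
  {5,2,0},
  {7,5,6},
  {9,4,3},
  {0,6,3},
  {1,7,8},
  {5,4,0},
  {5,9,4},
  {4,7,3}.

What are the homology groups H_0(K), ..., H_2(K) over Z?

Take the total order 0 < 1 < 2 < 3 < 4 < 5 < 6 < 7 < 8 < 9 on the vertex set. Then K (dimension 2) consists of the simplices:

  0-simplices (10): [0], [1], [2], [3], [4], [5], [6], [7], [8], [9]
  1-simplices (30): (30 of them)
  2-simplices (20): (20 of them)

Hence C_0 ≅ Z^10, C_1 ≅ Z^30, C_2 ≅ Z^20.

The boundary map ∂_1: C_1 → C_0 sends each edge [p,q] (with p < q) to q − p.
This gives a 10×30 integer matrix of rank 9; reducing to Smith normal form yields diagonal entries (1,1,1,1,1,1,1,1,1).

Boundary ∂_2: C_2 → C_1 acts by ∂[p,q,r] = [q,r] − [p,r] + [p,q]. For instance
  ∂[5,6,9] = [6,9] − [5,9] + [5,6],
  ∂[3,4,9] = [4,9] − [3,9] + [3,4].
As a 30×20 matrix over Z this has rank 20, with invariant factors (1,1,1,1,1,1,1,1,1,1,1,1,1,1,1,1,1,1,1,2).

Reading off H_k = ker ∂_k / im ∂_{k+1}:

  H_0: rank C_0 − rank ∂_1 = 10 − 9 = 1, and the invariant factors of ∂_1 are all 1, so H_0 = Z.
  H_1: rank ker ∂_1 − rank ∂_2 = (30 − 9) − 20 = 1, and ∂_2 has invariant factor 2 > 1, so H_1 = Z ⊕ Z/2.
  H_2: rank ker ∂_2 − rank ∂_3 = (20 − 20) − 0 = 0, and there is no ∂_3, so H_2 = 0.

As a check, the Euler characteristic is 10 − 30 + 20 = 0, which agrees with 1 − 1 + 0 = 0.
(K is a triangulation of the Klein bottle.)

H_0 = Z,  H_1 = Z ⊕ Z/2,  H_2 = 0.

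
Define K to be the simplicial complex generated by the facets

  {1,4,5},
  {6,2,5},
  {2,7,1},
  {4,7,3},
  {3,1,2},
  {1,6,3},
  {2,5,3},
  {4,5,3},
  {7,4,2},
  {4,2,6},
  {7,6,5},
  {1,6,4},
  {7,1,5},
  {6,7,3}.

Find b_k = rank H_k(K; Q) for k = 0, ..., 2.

b_0 = 1, b_1 = 2, b_2 = 1.

Fix the vertex order 1 < 2 < 3 < 4 < 5 < 6 < 7 and write every simplex with vertices in increasing order. Then dim K = 2 and the simplices of K are:

  0-simplices (7): [1], [2], [3], [4], [5], [6], [7]
  1-simplices (21): [1,2], [1,3], [1,4], [1,5], [1,6], [1,7], [2,3], [2,4], [2,5], [2,6], [2,7], [3,4], [3,5], [3,6], [3,7], [4,5], [4,6], [4,7], [5,6], [5,7], [6,7]
  2-simplices (14): [1,2,3], [1,2,7], [1,3,6], [1,4,5], [1,4,6], [1,5,7], [2,3,5], [2,4,6], [2,4,7], [2,5,6], [3,4,5], [3,4,7], [3,6,7], [5,6,7]

Hence C_0 ≅ Z^7, C_1 ≅ Z^21, C_2 ≅ Z^14.

The boundary map ∂_1: C_1 → C_0 maps an edge to its endpoints' difference, ∂[p,q] = q − p.
This gives a 7×21 integer matrix of rank 6; reducing to Smith normal form yields diagonal entries (1,1,1,1,1,1).

Boundary ∂_2: C_2 → C_1 sends each 2-simplex [p,q,r] to [q,r] − [p,r] + [p,q]. For instance
  ∂[1,5,7] = [5,7] − [1,7] + [1,5],
  ∂[2,4,7] = [4,7] − [2,7] + [2,4].
The 21×14 boundary matrix has rank 13 and Smith normal form diag(1,1,1,1,1,1,1,1,1,1,1,1,1).

From H_k ≅ ker(∂_k) / im(∂_{k+1}) we obtain:

  H_0: rank C_0 − rank ∂_1 = 7 − 6 = 1, and the invariant factors of ∂_1 are all 1, so H_0 = Z.
  H_1: rank ker ∂_1 − rank ∂_2 = (21 − 6) − 13 = 2, and the invariant factors of ∂_2 are all 1, so H_1 = Z^2.
  H_2: rank ker ∂_2 − rank ∂_3 = (14 − 13) − 0 = 1, and there is no ∂_3, so H_2 = Z.

Hence the Betti numbers are b_0 = 1, b_1 = 2, b_2 = 1.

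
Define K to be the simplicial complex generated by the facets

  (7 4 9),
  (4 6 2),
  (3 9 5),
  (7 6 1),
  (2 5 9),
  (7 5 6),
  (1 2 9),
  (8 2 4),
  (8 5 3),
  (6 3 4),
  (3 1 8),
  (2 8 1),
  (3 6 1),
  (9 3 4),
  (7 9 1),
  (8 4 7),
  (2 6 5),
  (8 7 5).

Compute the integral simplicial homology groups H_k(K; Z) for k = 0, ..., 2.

Take the total order 1 < 2 < 3 < 4 < 5 < 6 < 7 < 8 < 9 on the vertex set. Then K (dimension 2) consists of the simplices:

  0-simplices (9): [1], [2], [3], [4], [5], [6], [7], [8], [9]
  1-simplices (27): (27 of them)
  2-simplices (18): [1,2,8], [1,2,9], [1,3,6], [1,3,8], [1,6,7], [1,7,9], [2,4,6], [2,4,8], [2,5,6], [2,5,9], [3,4,6], [3,4,9], [3,5,8], [3,5,9], [4,7,8], [4,7,9], [5,6,7], [5,7,8]

giving chain groups C_0 ≅ Z^9, C_1 ≅ Z^27, C_2 ≅ Z^18.

∂_1: C_1 → C_0 sends each edge [p,q] (with p < q) to q − p.
This gives a 9×27 integer matrix of rank 8; reducing to Smith normal form yields diagonal entries (1,1,1,1,1,1,1,1).

Boundary ∂_2: C_2 → C_1 acts by ∂[p,q,r] = [q,r] − [p,r] + [p,q]. For instance
  ∂[2,5,9] = [5,9] − [2,9] + [2,5],
  ∂[1,2,9] = [2,9] − [1,9] + [1,2].
The 27×18 boundary matrix has rank 17 and Smith normal form diag(1,1,1,1,1,1,1,1,1,1,1,1,1,1,1,1,1).

Computing H_k = (kernel of ∂_k) / (image of ∂_{k+1}):

  H_0: rank C_0 − rank ∂_1 = 9 − 8 = 1, and the invariant factors of ∂_1 are all 1, so H_0 = Z.
  H_1: rank ker ∂_1 − rank ∂_2 = (27 − 8) − 17 = 2, and the invariant factors of ∂_2 are all 1, so H_1 = Z^2.
  H_2: rank ker ∂_2 − rank ∂_3 = (18 − 17) − 0 = 1, and there is no ∂_3, so H_2 = Z.

As a check, the Euler characteristic is 9 − 27 + 18 = 0, which agrees with 1 − 2 + 1 = 0.

H_0 = Z,  H_1 = Z^2,  H_2 = Z.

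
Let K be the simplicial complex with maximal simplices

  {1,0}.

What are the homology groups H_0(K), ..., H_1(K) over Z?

Take the total order 0 < 1 on the vertex set. Then K (dimension 1) consists of the simplices:

  0-simplices (2): [0], [1]
  1-simplices (1): [0,1]

Hence C_0 ≅ Z^2, C_1 ≅ Z^1.

∂_1: C_1 → C_0 sends each edge [p,q] (with p < q) to q − p.
The resulting 2×1 matrix has rank 1, and its Smith normal form has invariant factors (1).

Computing H_k = (kernel of ∂_k) / (image of ∂_{k+1}):

  H_0: rank C_0 − rank ∂_1 = 2 − 1 = 1, and the invariant factors of ∂_1 are all 1, so H_0 ≅ Z.
  H_1: rank ker ∂_1 − rank ∂_2 = (1 − 1) − 0 = 0, and there is no ∂_2, so H_1 ≅ 0.

As a check, the Euler characteristic is 2 − 1 = 1, which agrees with 1 − 0 = 1.
(K is a triangulation of the 1-simplex.)

H_0 ≅ Z,  H_1 = 0.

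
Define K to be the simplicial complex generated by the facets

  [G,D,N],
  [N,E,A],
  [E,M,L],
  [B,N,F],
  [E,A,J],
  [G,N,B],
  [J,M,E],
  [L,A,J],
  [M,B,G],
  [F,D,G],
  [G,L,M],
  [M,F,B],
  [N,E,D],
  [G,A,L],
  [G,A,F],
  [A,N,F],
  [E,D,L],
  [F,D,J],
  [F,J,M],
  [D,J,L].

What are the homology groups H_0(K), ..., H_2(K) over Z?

Order the vertices as A < B < D < E < F < G < J < L < M < N. Listing each simplex with vertices in this order, K has dimension 2 with simplices:

  0-simplices (10): A, B, D, E, F, G, J, L, M, N
  1-simplices (30): AE, AF, AG, AJ, AL, AN, BF, BG, BM, BN, DE, DF, DG, DJ, DL, DN, EJ, EL, EM, EN, FG, FJ, FM, FN, GL, GM, GN, JL, JM, LM
  2-simplices (20): AEJ, AEN, AFG, AFN, AGL, AJL, BFM, BFN, BGM, BGN, DEL, DEN, DFG, DFJ, DGN, DJL, EJM, ELM, FJM, GLM

so the chain groups are C_0 ≅ Z^10, C_1 ≅ Z^30, C_2 ≅ Z^20.

∂_1: C_1 → C_0 is given by ∂[p,q] = [q] − [p]. For instance
  ∂DG = G − D.
As a 10×30 matrix over Z this has rank 9, with invariant factors (1,1,1,1,1,1,1,1,1).

Boundary ∂_2: C_2 → C_1 acts by ∂[p,q,r] = [q,r] − [p,r] + [p,q]. For instance
  ∂AEJ = EJ − AJ + AE,
  ∂BFM = FM − BM + BF.
The 30×20 boundary matrix has rank 20 and Smith normal form diag(1,1,1,1,1,1,1,1,1,1,1,1,1,1,1,1,1,1,1,2).

Reading off H_k = ker ∂_k / im ∂_{k+1}:

  H_0: rank C_0 − rank ∂_1 = 10 − 9 = 1, and the invariant factors of ∂_1 are all 1, so H_0 ≅ Z.
  H_1: rank ker ∂_1 − rank ∂_2 = (30 − 9) − 20 = 1, and ∂_2 has invariant factor 2 > 1, so H_1 ≅ Z ⊕ Z/2.
  H_2: rank ker ∂_2 − rank ∂_3 = (20 − 20) − 0 = 0, and there is no ∂_3, so H_2 ≅ 0.

(K is a triangulation of the Klein bottle.)

H_0 = Z,  H_1 = Z ⊕ Z/2,  H_2 = 0.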